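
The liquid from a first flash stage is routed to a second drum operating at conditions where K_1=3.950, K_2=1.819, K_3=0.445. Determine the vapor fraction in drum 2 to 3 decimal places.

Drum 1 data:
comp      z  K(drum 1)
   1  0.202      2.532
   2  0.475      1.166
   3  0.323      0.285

Drum 1:
Rachford–Rice: g(ψ₁) = Σ zᵢ(Kᵢ−1)/(1+ψ₁(Kᵢ−1)) = 0.
Check two-phase: ΣzᵢKᵢ = 1.157 > 1 and Σzᵢ/Kᵢ = 1.620 > 1, so g(0) = 0.157 > 0 and g(1) = -0.620 < 0.
Newton iteration, ψ₁⁰ = 0.32:
  ψ₁ = 0.320: g = -0.0169, g' = -0.503 → ψ₁ = 0.286
Converged at ψ₁ = 0.286.
Drum-1 compositions:
  1: x = 0.140, y = 0.356
  2: x = 0.453, y = 0.529
  3: x = 0.406, y = 0.116
Drum-2 feed = drum-1 liquid: z₂ = (0.1404, 0.4534, 0.4061).
Drum 2:
Let ψ₂ = V/F and solve Σ zᵢ(Kᵢ−1)/(1+ψ₂(Kᵢ−1)) = 0.
Feasibility: ΣzᵢKᵢ = 1.560, Σzᵢ/Kᵢ = 1.197 — both > 1, two phases present.
Newton–Raphson from ψ₂ = 0.5:
  ψ₂ = 0.500: g = 0.1189, g' = -0.592 → ψ₂ = 0.701
  ψ₂ = 0.701: g = 0.0022, g' = -0.588 → ψ₂ = 0.704
Converged at ψ₂ = 0.704.
  1: x = 0.046, y = 0.180
  2: x = 0.288, y = 0.523
  3: x = 0.667, y = 0.297

V/F (drum 2) = 0.704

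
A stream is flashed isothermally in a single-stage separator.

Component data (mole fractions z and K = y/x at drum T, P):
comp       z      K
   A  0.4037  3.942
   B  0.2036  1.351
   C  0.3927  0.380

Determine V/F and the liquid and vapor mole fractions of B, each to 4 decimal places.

V/F = 0.7178, x_B = 0.1626, y_B = 0.2197

Iterate (Newton) starting at V/F = 0.54:
  V/F = 0.5400: g = 0.15286, g' = -0.8803 → V/F = 0.7136
  V/F = 0.7136: g = 0.00363, g' = -0.8654 → V/F = 0.7178
Converged at V/F = 0.7178.
Compositions from xᵢ = zᵢ/(1+V/F(Kᵢ−1)), yᵢ = Kᵢxᵢ:
  A: x = 0.1297, y = 0.5114
  B: x = 0.1626, y = 0.2197
  C: x = 0.7076, y = 0.2689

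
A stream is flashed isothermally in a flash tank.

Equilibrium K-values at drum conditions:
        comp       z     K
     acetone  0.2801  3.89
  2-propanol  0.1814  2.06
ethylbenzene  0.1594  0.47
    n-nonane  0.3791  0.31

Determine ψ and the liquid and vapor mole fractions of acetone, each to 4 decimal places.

ψ = 0.4417, x_acetone = 0.1230, y_acetone = 0.4786

Material balance + equilibrium reduce to Σ zᵢ(Kᵢ−1)/(1+ψ(Kᵢ−1)) = 0.
Check two-phase: ΣzᵢKᵢ = 1.6557 > 1 and Σzᵢ/Kᵢ = 1.7221 > 1, so g(0) = 0.6557 > 0 and g(1) = -0.7221 < 0.
Newton–Raphson from ψ = 0.53:
  ψ = 0.5300: g = -0.08701, g' = -0.9837 → ψ = 0.4415
  ψ = 0.4415: g = 0.00015, g' = -0.9958 → ψ = 0.4417
Converged at ψ = 0.4417.
Compositions from xᵢ = zᵢ/(1+ψ(Kᵢ−1)), yᵢ = Kᵢxᵢ:
  acetone: x = 0.1230, y = 0.4786
  2-propanol: x = 0.1236, y = 0.2545
  ethylbenzene: x = 0.2081, y = 0.0978
  n-nonane: x = 0.5453, y = 0.1690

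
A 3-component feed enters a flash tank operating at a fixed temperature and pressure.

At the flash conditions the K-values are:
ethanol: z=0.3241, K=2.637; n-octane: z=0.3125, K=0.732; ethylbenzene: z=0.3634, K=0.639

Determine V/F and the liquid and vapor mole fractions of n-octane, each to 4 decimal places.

Rachford–Rice: g(V/F) = Σ zᵢ(Kᵢ−1)/(1+V/F(Kᵢ−1)) = 0.
Feasibility: ΣzᵢKᵢ = 1.3156, Σzᵢ/Kᵢ = 1.1185 — both > 1, two phases present.
Newton iteration, V/F⁰ = 0.5:
  V/F = 0.5000: g = 0.03496, g' = -0.3631 → V/F = 0.5963
  V/F = 0.5963: g = 0.00163, g' = -0.3311 → V/F = 0.6012
Converged at V/F = 0.6012.
Compositions from xᵢ = zᵢ/(1+V/F(Kᵢ−1)), yᵢ = Kᵢxᵢ:
  ethanol: x = 0.1633, y = 0.4307
  n-octane: x = 0.3725, y = 0.2727
  ethylbenzene: x = 0.4641, y = 0.2966

V/F = 0.6012, x_n-octane = 0.3725, y_n-octane = 0.2727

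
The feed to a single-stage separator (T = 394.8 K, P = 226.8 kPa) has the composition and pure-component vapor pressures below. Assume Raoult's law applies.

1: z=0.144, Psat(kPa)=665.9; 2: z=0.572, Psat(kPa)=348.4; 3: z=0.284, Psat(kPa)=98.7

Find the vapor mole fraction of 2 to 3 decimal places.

Raoult's law: Kᵢ = Pᵢˢᵃᵗ/P = Pᵢˢᵃᵗ/226.8.
  K_1 = 665.9/226.8 = 2.93607, K_2 = 348.4/226.8 = 1.53616, K_3 = 98.7/226.8 = 0.43519
Let β = V/F and solve Σ zᵢ(Kᵢ−1)/(1+β(Kᵢ−1)) = 0.
Check two-phase: ΣzᵢKᵢ = 1.425 > 1 and Σzᵢ/Kᵢ = 1.074 > 1, so g(0) = 0.425 > 0 and g(1) = -0.074 < 0.
Newton iteration, β⁰ = 0.5:
  β = 0.500: g = 0.1600, g' = -0.418 → β = 0.883
  β = 0.883: g = -0.0090, g' = -0.510 → β = 0.865
Converged at β = 0.865.
Compositions from xᵢ = zᵢ/(1+β(Kᵢ−1)), yᵢ = Kᵢxᵢ:
  1: x = 0.054, y = 0.158
  2: x = 0.391, y = 0.600
  3: x = 0.555, y = 0.242

y_2 = 0.600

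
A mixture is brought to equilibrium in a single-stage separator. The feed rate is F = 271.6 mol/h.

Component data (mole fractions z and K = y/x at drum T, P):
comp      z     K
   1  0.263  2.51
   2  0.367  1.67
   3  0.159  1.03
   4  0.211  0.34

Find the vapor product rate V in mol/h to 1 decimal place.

V = 238.1 mol/h

Let ψ = V/F and solve Σ zᵢ(Kᵢ−1)/(1+ψ(Kᵢ−1)) = 0.
g(0) = ΣzᵢKᵢ − 1 = 0.509 and g(1) = 1 − Σzᵢ/Kᵢ = -0.099, so a root lies in (0, 1).
Newton–Raphson from ψ = 0.65:
  ψ = 0.650: g = 0.1325, g' = -0.515 → ψ = 0.907
  ψ = 0.907: g = -0.0221, g' = -0.742 → ψ = 0.878
  ψ = 0.878: g = -0.0007, g' = -0.696 → ψ = 0.877
Converged at ψ = 0.877.
Then V = ψ·F = 0.8766·271.6 = 238.1 mol/h and L = F − V = 33.5 mol/h.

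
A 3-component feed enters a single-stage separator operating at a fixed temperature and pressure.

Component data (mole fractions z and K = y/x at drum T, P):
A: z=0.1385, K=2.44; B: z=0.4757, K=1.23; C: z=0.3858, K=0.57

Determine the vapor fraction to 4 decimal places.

Let ψ = V/F and solve Σ zᵢ(Kᵢ−1)/(1+ψ(Kᵢ−1)) = 0.
Feasibility: ΣzᵢKᵢ = 1.1430, Σzᵢ/Kᵢ = 1.1204 — both > 1, two phases present.
Iterate (Newton) starting at ψ = 0.52:
  ψ = 0.5200: g = -0.00190, g' = -0.2323 → ψ = 0.5118
Converged at ψ = 0.5118.

ψ = 0.5118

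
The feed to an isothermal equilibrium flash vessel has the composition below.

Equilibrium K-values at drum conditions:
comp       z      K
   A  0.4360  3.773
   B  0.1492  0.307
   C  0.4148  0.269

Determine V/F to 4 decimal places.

Newton–Raphson from V/F = 0.5:
  V/F = 0.5000: g = -0.12949, g' = -1.3070 → V/F = 0.4009
  V/F = 0.4009: g = 0.00042, g' = -1.3327 → V/F = 0.4012
Converged at V/F = 0.4012.

V/F = 0.4012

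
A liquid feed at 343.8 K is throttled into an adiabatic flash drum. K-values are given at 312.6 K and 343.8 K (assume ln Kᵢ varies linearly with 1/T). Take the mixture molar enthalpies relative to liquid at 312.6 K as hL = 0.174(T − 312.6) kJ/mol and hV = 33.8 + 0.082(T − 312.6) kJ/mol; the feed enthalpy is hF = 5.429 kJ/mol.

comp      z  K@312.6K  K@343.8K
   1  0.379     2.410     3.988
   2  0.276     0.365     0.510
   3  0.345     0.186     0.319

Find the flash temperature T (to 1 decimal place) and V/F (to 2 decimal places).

T = 317.0 K, V/F = 0.14

Adiabatic flash: solve Rachford–Rice at each trial T, then check hF = ψ·hV(T) + (1−ψ)·hL(T).
  T = 312.6 K: K = (2.410, 0.365, 0.186), RR gives ψ = 0.075, H_out = 2.541 kJ/mol
  T = 343.8 K: K = (3.988, 0.510, 0.319), RR gives ψ = 0.423, H_out = 18.501 kJ/mol
  T = 328.2 K: K = (3.138, 0.435, 0.247), RR gives ψ = 0.273, H_out = 11.550 kJ/mol
  T = 320.4 K: K = (2.759, 0.399, 0.215), RR gives ψ = 0.185, H_out = 7.463 kJ/mol
  T = 316.5 K: K = (2.581, 0.382, 0.200), RR gives ψ = 0.133, H_out = 5.137 kJ/mol
  T = 318.4 K: K = (2.666, 0.390, 0.207), RR gives ψ = 0.159, H_out = 6.299 kJ/mol
Linear interpolation between T = 316.5 (H_out = 5.137) and T = 318.4 (H_out = 6.299) on hF = 5.429 gives T ≈ 317.0 K, at which ψ = 0.14.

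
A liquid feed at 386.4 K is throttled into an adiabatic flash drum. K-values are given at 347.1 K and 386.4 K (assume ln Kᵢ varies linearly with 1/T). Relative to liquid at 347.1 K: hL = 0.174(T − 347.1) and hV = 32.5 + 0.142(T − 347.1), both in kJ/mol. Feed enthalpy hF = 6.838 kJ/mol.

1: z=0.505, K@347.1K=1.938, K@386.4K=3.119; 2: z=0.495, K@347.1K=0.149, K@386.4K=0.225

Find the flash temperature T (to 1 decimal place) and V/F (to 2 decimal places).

T = 354.8 K, V/F = 0.17

Adiabatic flash: solve Rachford–Rice at each trial T, then check hF = ψ·hV(T) + (1−ψ)·hL(T).
  T = 347.1 K: K = (1.938, 0.149), RR gives ψ = 0.066, H_out = 2.135 kJ/mol
  T = 386.4 K: K = (3.119, 0.225), RR gives ψ = 0.418, H_out = 19.898 kJ/mol
  T = 366.8 K: K = (2.492, 0.185), RR gives ψ = 0.288, H_out = 12.605 kJ/mol
  T = 357.0 K: K = (2.206, 0.167), RR gives ψ = 0.196, H_out = 8.023 kJ/mol
  T = 352.1 K: K = (2.071, 0.158), RR gives ψ = 0.138, H_out = 5.317 kJ/mol
  T = 354.6 K: K = (2.140, 0.162), RR gives ψ = 0.168, H_out = 6.741 kJ/mol
Linear interpolation between T = 354.6 (H_out = 6.741) and T = 357.0 (H_out = 8.023) on hF = 6.838 gives T ≈ 354.8 K, at which ψ = 0.17.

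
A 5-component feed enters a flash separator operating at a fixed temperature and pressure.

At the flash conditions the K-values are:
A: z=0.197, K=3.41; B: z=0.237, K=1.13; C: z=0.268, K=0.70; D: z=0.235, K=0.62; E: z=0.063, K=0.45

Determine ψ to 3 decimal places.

Rachford–Rice: g(ψ) = Σ zᵢ(Kᵢ−1)/(1+ψ(Kᵢ−1)) = 0.
g(0) = ΣzᵢKᵢ − 1 = 0.301 and g(1) = 1 − Σzᵢ/Kᵢ = -0.169, so a root lies in (0, 1).
Newton–Raphson from ψ = 0.32:
  ψ = 0.320: g = 0.0650, g' = -0.470 → ψ = 0.458
  ψ = 0.458: g = 0.0070, g' = -0.378 → ψ = 0.477
Converged at ψ = 0.477.

ψ = 0.477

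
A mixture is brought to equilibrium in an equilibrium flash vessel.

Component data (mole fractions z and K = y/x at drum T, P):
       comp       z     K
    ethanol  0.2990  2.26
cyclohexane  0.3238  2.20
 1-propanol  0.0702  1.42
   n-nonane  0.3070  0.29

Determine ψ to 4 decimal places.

ψ = 0.7009

Material balance + equilibrium reduce to Σ zᵢ(Kᵢ−1)/(1+ψ(Kᵢ−1)) = 0.
Check two-phase: ΣzᵢKᵢ = 1.5768 > 1 and Σzᵢ/Kᵢ = 1.3875 > 1, so g(0) = 0.5768 > 0 and g(1) = -0.3875 < 0.
Newton–Raphson from ψ = 0.44:
  ψ = 0.4400: g = 0.20455, g' = -0.7323 → ψ = 0.7193
  ψ = 0.7193: g = -0.01667, g' = -0.9187 → ψ = 0.7012
  ψ = 0.7012: g = -0.00024, g' = -0.8924 → ψ = 0.7009
Converged at ψ = 0.7009.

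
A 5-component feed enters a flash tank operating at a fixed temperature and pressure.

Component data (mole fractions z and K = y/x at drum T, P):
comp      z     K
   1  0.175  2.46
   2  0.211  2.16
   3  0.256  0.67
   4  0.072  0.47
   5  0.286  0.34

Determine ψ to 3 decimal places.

Rachford–Rice: g(ψ) = Σ zᵢ(Kᵢ−1)/(1+ψ(Kᵢ−1)) = 0.
Check two-phase: ΣzᵢKᵢ = 1.189 > 1 and Σzᵢ/Kᵢ = 1.545 > 1, so g(0) = 0.189 > 0 and g(1) = -0.545 < 0.
Newton–Raphson from ψ = 0.32:
  ψ = 0.320: g = -0.0271, g' = -0.589 → ψ = 0.274
Converged at ψ = 0.274.

ψ = 0.274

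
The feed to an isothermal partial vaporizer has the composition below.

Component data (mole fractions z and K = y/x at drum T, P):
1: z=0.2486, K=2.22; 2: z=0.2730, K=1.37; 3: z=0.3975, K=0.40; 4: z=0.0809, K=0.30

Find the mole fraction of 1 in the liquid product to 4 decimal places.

x_1 = 0.1995

Iterate (Newton) starting at β = 0.54:
  β = 0.5400: g = -0.17683, g' = -0.5760 → β = 0.2330
  β = 0.2330: g = -0.01579, g' = -0.5060 → β = 0.2018
  β = 0.2018: g = 0.00005, g' = -0.5096 → β = 0.2019
Converged at β = 0.2019.
Compositions from xᵢ = zᵢ/(1+β(Kᵢ−1)), yᵢ = Kᵢxᵢ:
  1: x = 0.1995, y = 0.4428
  2: x = 0.2540, y = 0.3480
  3: x = 0.4523, y = 0.1809
  4: x = 0.0942, y = 0.0283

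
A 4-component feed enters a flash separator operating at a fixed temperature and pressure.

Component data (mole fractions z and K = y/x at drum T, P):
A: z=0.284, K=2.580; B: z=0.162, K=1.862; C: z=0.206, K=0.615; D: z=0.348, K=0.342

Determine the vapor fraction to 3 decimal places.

ψ = 0.361

Let ψ = V/F and solve Σ zᵢ(Kᵢ−1)/(1+ψ(Kᵢ−1)) = 0.
g(0) = ΣzᵢKᵢ − 1 = 0.280 and g(1) = 1 − Σzᵢ/Kᵢ = -0.550, so a root lies in (0, 1).
Iterate (Newton) starting at ψ = 0.38:
  ψ = 0.380: g = -0.0127, g' = -0.655 → ψ = 0.361
Converged at ψ = 0.361.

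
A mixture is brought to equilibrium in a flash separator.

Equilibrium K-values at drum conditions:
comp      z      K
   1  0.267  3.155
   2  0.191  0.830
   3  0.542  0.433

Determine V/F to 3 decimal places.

V/F = 0.227

Rachford–Rice: g(V/F) = Σ zᵢ(Kᵢ−1)/(1+V/F(Kᵢ−1)) = 0.
g(0) = ΣzᵢKᵢ − 1 = 0.236 and g(1) = 1 − Σzᵢ/Kᵢ = -0.566, so a root lies in (0, 1).
Iterate (Newton) starting at V/F = 0.5:
  V/F = 0.500: g = -0.1874, g' = -0.633 → V/F = 0.204
  V/F = 0.204: g = 0.0185, g' = -0.827 → V/F = 0.226
  V/F = 0.226: g = 0.0004, g' = -0.795 → V/F = 0.227
Converged at V/F = 0.227.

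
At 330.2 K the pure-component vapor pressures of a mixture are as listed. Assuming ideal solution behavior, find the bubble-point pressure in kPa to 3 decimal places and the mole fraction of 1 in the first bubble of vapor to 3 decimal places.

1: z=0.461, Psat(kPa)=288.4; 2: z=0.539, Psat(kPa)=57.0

At the bubble point ψ → 0, so ΣzᵢKᵢ = 1 with Kᵢ = Pᵢˢᵃᵗ/P ⇒ P = ΣzᵢPᵢˢᵃᵗ.
P = 0.461·288.4 + 0.539·57.0 = 163.675 kPa
yᵢ = zᵢPᵢˢᵃᵗ/P ⇒ y_1 = 0.461·288.4/163.675 = 0.812

Pbub = 163.675 kPa, y_1 = 0.812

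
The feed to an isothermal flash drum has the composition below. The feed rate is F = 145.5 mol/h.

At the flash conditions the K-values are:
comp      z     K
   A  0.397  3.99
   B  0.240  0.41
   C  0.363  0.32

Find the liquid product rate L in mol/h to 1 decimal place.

L = 85.3 mol/h

Rachford–Rice: g(ψ) = Σ zᵢ(Kᵢ−1)/(1+ψ(Kᵢ−1)) = 0.
Check two-phase: ΣzᵢKᵢ = 1.799 > 1 and Σzᵢ/Kᵢ = 1.819 > 1, so g(0) = 0.799 > 0 and g(1) = -0.819 < 0.
Newton iteration, ψ⁰ = 0.5:
  ψ = 0.500: g = -0.0991, g' = -1.124 → ψ = 0.412
  ψ = 0.412: g = 0.0021, g' = -1.182 → ψ = 0.414
Converged at ψ = 0.414.
Then V = ψ·F = 0.4136·145.5 = 60.2 mol/h and L = F − V = 85.3 mol/h.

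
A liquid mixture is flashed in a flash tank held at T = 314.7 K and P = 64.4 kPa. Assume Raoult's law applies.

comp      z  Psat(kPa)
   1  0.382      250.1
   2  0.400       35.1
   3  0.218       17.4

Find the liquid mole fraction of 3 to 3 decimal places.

x_3 = 0.330

Raoult's law: Kᵢ = Pᵢˢᵃᵗ/P = Pᵢˢᵃᵗ/64.4.
  K_1 = 250.1/64.4 = 3.88354, K_2 = 35.1/64.4 = 0.54503, K_3 = 17.4/64.4 = 0.27019
Material balance + equilibrium reduce to Σ zᵢ(Kᵢ−1)/(1+ψ(Kᵢ−1)) = 0.
Feasibility: ΣzᵢKᵢ = 1.760, Σzᵢ/Kᵢ = 1.639 — both > 1, two phases present.
Newton iteration, ψ⁰ = 0.67:
  ψ = 0.670: g = -0.1974, g' = -0.985 → ψ = 0.470
  ψ = 0.470: g = -0.0056, g' = -0.976 → ψ = 0.464
Converged at ψ = 0.464.
Compositions from xᵢ = zᵢ/(1+ψ(Kᵢ−1)), yᵢ = Kᵢxᵢ:
  1: x = 0.163, y = 0.635
  2: x = 0.507, y = 0.276
  3: x = 0.330, y = 0.089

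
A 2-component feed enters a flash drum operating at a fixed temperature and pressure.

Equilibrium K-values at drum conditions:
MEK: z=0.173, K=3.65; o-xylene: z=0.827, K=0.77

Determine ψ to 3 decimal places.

Let ψ = V/F and solve Σ zᵢ(Kᵢ−1)/(1+ψ(Kᵢ−1)) = 0.
Check two-phase: ΣzᵢKᵢ = 1.268 > 1 and Σzᵢ/Kᵢ = 1.121 > 1, so g(0) = 0.268 > 0 and g(1) = -0.121 < 0.
Binary case is linear: z₁(K₁−1)(1+ψ(K₂−1)) + z₂(K₂−1)(1+ψ(K₁−1)) = 0
⇒ ψ = [z₁(K₁−1)+z₂(K₂−1)] / [−(K₁−1)(K₂−1)] = 0.2682/0.6095 = 0.440

ψ = 0.440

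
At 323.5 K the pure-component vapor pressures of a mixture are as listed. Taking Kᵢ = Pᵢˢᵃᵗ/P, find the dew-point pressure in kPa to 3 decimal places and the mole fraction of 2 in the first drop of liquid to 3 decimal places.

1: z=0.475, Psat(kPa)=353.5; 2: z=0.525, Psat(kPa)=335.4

At the dew point ψ → 1, so Σzᵢ/Kᵢ = 1 with Kᵢ = Pᵢˢᵃᵗ/P ⇒ 1/P = Σzᵢ/Pᵢˢᵃᵗ.
1/P = 0.475/353.5 + 0.525/335.4 = 0.002909 ⇒ P = 343.761 kPa
xᵢ = zᵢP/Pᵢˢᵃᵗ ⇒ x_2 = 0.525·343.761/335.4 = 0.538

Pdew = 343.761 kPa, x_2 = 0.538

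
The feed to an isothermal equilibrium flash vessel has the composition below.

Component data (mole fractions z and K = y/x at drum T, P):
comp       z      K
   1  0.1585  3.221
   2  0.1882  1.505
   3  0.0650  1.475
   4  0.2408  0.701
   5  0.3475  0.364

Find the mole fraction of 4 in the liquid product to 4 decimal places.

x_4 = 0.2599

Let β = V/F and solve Σ zᵢ(Kᵢ−1)/(1+β(Kᵢ−1)) = 0.
g(0) = ΣzᵢKᵢ − 1 = 0.1849 and g(1) = 1 − Σzᵢ/Kᵢ = -0.5165, so a root lies in (0, 1).
Newton–Raphson from β = 0.44:
  β = 0.4400: g = -0.10846, g' = -0.5417 → β = 0.2398
  β = 0.2398: g = 0.00385, g' = -0.6036 → β = 0.2462
Converged at β = 0.2462.
Compositions from xᵢ = zᵢ/(1+β(Kᵢ−1)), yᵢ = Kᵢxᵢ:
  1: x = 0.1025, y = 0.3301
  2: x = 0.1674, y = 0.2519
  3: x = 0.0582, y = 0.0858
  4: x = 0.2599, y = 0.1822
  5: x = 0.4120, y = 0.1500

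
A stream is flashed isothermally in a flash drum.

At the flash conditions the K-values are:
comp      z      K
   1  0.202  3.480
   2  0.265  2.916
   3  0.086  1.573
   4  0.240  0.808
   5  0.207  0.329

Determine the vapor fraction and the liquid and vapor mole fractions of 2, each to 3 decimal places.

Let ψ = V/F and solve Σ zᵢ(Kᵢ−1)/(1+ψ(Kᵢ−1)) = 0.
Check two-phase: ΣzᵢKᵢ = 1.873 > 1 and Σzᵢ/Kᵢ = 1.130 > 1, so g(0) = 0.873 > 0 and g(1) = -0.130 < 0.
Iterate (Newton) starting at ψ = 0.5:
  ψ = 0.500: g = 0.2613, g' = -0.740 → ψ = 0.853
  ψ = 0.853: g = 0.0068, g' = -0.803 → ψ = 0.861
Converged at ψ = 0.861.
Compositions from xᵢ = zᵢ/(1+ψ(Kᵢ−1)), yᵢ = Kᵢxᵢ:
  1: x = 0.064, y = 0.224
  2: x = 0.100, y = 0.292
  3: x = 0.058, y = 0.091
  4: x = 0.288, y = 0.232
  5: x = 0.490, y = 0.161

ψ = 0.861, x_2 = 0.100, y_2 = 0.292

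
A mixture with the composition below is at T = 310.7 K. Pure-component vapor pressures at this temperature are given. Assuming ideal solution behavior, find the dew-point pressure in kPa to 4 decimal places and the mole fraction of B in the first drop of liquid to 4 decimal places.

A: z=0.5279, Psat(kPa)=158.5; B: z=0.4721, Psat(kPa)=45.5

Pdew = 72.9585 kPa, x_B = 0.7570

At the dew point ψ → 1, so Σzᵢ/Kᵢ = 1 with Kᵢ = Pᵢˢᵃᵗ/P ⇒ 1/P = Σzᵢ/Pᵢˢᵃᵗ.
1/P = 0.5279/158.5 + 0.4721/45.5 = 0.0137064 ⇒ P = 72.9585 kPa
xᵢ = zᵢP/Pᵢˢᵃᵗ ⇒ x_B = 0.4721·72.9585/45.5 = 0.7570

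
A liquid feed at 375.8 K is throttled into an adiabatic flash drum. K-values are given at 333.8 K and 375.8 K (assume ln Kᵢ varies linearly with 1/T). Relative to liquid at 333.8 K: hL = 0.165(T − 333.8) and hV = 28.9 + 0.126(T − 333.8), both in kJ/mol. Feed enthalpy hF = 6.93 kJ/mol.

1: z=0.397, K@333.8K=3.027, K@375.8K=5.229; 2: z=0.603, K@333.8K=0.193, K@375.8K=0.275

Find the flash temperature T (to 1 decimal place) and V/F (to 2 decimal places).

Adiabatic flash: solve Rachford–Rice at each trial T, then check hF = ψ·hV(T) + (1−ψ)·hL(T).
  T = 333.8 K: K = (3.027, 0.193), RR gives ψ = 0.194, H_out = 5.620 kJ/mol
  T = 375.8 K: K = (5.229, 0.275), RR gives ψ = 0.405, H_out = 17.971 kJ/mol
  T = 354.8 K: K = (4.043, 0.233), RR gives ψ = 0.319, H_out = 12.432 kJ/mol
  T = 344.3 K: K = (3.514, 0.213), RR gives ψ = 0.264, H_out = 9.263 kJ/mol
  T = 339.1 K: K = (3.267, 0.203), RR gives ψ = 0.232, H_out = 7.533 kJ/mol
  T = 336.5 K: K = (3.148, 0.198), RR gives ψ = 0.214, H_out = 6.616 kJ/mol
  T = 337.8 K: K = (3.207, 0.200), RR gives ψ = 0.223, H_out = 7.079 kJ/mol
Linear interpolation between T = 336.5 (H_out = 6.616) and T = 337.8 (H_out = 7.079) on hF = 6.93 gives T ≈ 337.4 K, at which ψ = 0.22.

T = 337.4 K, V/F = 0.22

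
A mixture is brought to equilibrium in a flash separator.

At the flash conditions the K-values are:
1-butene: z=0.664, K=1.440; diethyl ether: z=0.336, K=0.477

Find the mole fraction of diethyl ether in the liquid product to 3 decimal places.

Material balance + equilibrium reduce to Σ zᵢ(Kᵢ−1)/(1+ψ(Kᵢ−1)) = 0.
Feasibility: ΣzᵢKᵢ = 1.116, Σzᵢ/Kᵢ = 1.166 — both > 1, two phases present.
Newton iteration, ψ⁰ = 0.39:
  ψ = 0.390: g = 0.0286, g' = -0.239 → ψ = 0.510
  ψ = 0.510: g = -0.0010, g' = -0.257 → ψ = 0.506
Converged at ψ = 0.506.
Compositions from xᵢ = zᵢ/(1+ψ(Kᵢ−1)), yᵢ = Kᵢxᵢ:
  1-butene: x = 0.543, y = 0.782
  diethyl ether: x = 0.457, y = 0.218

x_diethyl ether = 0.457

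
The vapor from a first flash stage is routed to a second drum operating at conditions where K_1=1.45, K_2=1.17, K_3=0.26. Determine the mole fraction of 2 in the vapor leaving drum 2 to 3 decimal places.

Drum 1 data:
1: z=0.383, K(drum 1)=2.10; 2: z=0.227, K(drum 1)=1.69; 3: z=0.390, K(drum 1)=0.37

Drum 1:
Newton–Raphson from ψ₁ = 0.5:
  ψ₁ = 0.500: g = 0.0296, g' = -0.583 → ψ₁ = 0.551
  ψ₁ = 0.551: g = -0.0004, g' = -0.599 → ψ₁ = 0.550
Converged at ψ₁ = 0.550.
Drum-1 compositions:
  1: x = 0.239, y = 0.501
  2: x = 0.165, y = 0.278
  3: x = 0.597, y = 0.221
Drum-2 feed = drum-1 vapor: z₂ = (0.5011, 0.2781, 0.2208).
Drum 2:
Material balance + equilibrium reduce to Σ zᵢ(Kᵢ−1)/(1+ψ₂(Kᵢ−1)) = 0.
Feasibility: ΣzᵢKᵢ = 1.109, Σzᵢ/Kᵢ = 1.433 — both > 1, two phases present.
Newton–Raphson from ψ₂ = 0.4:
  ψ₂ = 0.400: g = 0.0032, g' = -0.324 → ψ₂ = 0.410
Converged at ψ₂ = 0.410.
  1: x = 0.423, y = 0.613
  2: x = 0.260, y = 0.304
  3: x = 0.317, y = 0.082

y_2 (drum 2) = 0.304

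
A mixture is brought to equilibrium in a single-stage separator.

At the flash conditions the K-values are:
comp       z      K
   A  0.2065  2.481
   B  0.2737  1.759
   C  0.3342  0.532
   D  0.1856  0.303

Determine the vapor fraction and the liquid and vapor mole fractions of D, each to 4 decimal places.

Material balance + equilibrium reduce to Σ zᵢ(Kᵢ−1)/(1+ψ(Kᵢ−1)) = 0.
Feasibility: ΣzᵢKᵢ = 1.2278, Σzᵢ/Kᵢ = 1.4796 — both > 1, two phases present.
Iterate (Newton) starting at ψ = 0.62:
  ψ = 0.6200: g = -0.14745, g' = -0.6209 → ψ = 0.3825
  ψ = 0.3825: g = -0.01068, g' = -0.5555 → ψ = 0.3633
Converged at ψ = 0.3633.
Compositions from xᵢ = zᵢ/(1+ψ(Kᵢ−1)), yᵢ = Kᵢxᵢ:
  A: x = 0.1343, y = 0.3331
  B: x = 0.2145, y = 0.3774
  C: x = 0.4027, y = 0.2142
  D: x = 0.2485, y = 0.0753

ψ = 0.3633, x_D = 0.2485, y_D = 0.0753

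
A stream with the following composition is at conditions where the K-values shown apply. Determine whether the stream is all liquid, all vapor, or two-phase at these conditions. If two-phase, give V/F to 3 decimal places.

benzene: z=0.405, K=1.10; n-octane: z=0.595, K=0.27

ΣzᵢKᵢ = 0.606; Σzᵢ/Kᵢ = 2.572.
Since ΣzᵢKᵢ < 1 the mixture is below its bubble point — single liquid phase.

all liquid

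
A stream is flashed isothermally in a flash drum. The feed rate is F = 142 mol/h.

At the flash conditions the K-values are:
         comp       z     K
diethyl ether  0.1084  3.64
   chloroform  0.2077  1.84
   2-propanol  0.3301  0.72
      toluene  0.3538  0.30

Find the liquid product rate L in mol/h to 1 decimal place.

L = 123.2 mol/h

Material balance + equilibrium reduce to Σ zᵢ(Kᵢ−1)/(1+β(Kᵢ−1)) = 0.
Check two-phase: ΣzᵢKᵢ = 1.1206 > 1 and Σzᵢ/Kᵢ = 1.7805 > 1, so g(0) = 0.1206 > 0 and g(1) = -0.7805 < 0.
Iterate (Newton) starting at β = 0.57:
  β = 0.5700: g = -0.28983, g' = -0.7040 → β = 0.1583
  β = 0.1583: g = -0.01944, g' = -0.7375 → β = 0.1320
  β = 0.1320: g = 0.00045, g' = -0.7726 → β = 0.1326
Converged at β = 0.1326.
Then V = β·F = 0.1326·142 = 18.8 mol/h and L = F − V = 123.2 mol/h.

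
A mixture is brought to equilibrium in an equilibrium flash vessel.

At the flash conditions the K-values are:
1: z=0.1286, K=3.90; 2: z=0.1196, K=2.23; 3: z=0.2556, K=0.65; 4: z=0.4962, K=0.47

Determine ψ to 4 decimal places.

ψ = 0.1547

Material balance + equilibrium reduce to Σ zᵢ(Kᵢ−1)/(1+ψ(Kᵢ−1)) = 0.
g(0) = ΣzᵢKᵢ − 1 = 0.1676 and g(1) = 1 − Σzᵢ/Kᵢ = -0.5356, so a root lies in (0, 1).
Newton–Raphson from ψ = 0.47:
  ψ = 0.4700: g = -0.20626, g' = -0.5584 → ψ = 0.1006
  ψ = 0.1006: g = 0.04907, g' = -0.9805 → ψ = 0.1507
  ψ = 0.1507: g = 0.00339, g' = -0.8521 → ψ = 0.1547
Converged at ψ = 0.1547.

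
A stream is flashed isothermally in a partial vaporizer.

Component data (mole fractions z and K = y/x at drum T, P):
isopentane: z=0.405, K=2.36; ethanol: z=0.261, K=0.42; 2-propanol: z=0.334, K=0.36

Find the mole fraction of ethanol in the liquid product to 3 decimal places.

x_ethanol = 0.300

Rachford–Rice: g(V/F) = Σ zᵢ(Kᵢ−1)/(1+V/F(Kᵢ−1)) = 0.
Check two-phase: ΣzᵢKᵢ = 1.186 > 1 and Σzᵢ/Kᵢ = 1.721 > 1, so g(0) = 0.186 > 0 and g(1) = -0.721 < 0.
Newton iteration, V/F⁰ = 0.33:
  V/F = 0.330: g = -0.0780, g' = -0.711 → V/F = 0.220
  V/F = 0.220: g = 0.0014, g' = -0.744 → V/F = 0.222
Converged at V/F = 0.222.
Compositions from xᵢ = zᵢ/(1+V/F(Kᵢ−1)), yᵢ = Kᵢxᵢ:
  isopentane: x = 0.311, y = 0.734
  ethanol: x = 0.300, y = 0.126
  2-propanol: x = 0.389, y = 0.140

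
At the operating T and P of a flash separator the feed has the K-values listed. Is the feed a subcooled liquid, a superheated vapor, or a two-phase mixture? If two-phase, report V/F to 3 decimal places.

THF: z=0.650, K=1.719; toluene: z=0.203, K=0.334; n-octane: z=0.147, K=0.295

ΣzᵢKᵢ = 1.229; Σzᵢ/Kᵢ = 1.484.
Both exceed 1, so a two-phase solution exists.
Material balance + equilibrium reduce to Σ zᵢ(Kᵢ−1)/(1+ψ(Kᵢ−1)) = 0.
Iterate (Newton) starting at ψ = 0.7:
  ψ = 0.700: g = -0.1470, g' = -0.749 → ψ = 0.504
  ψ = 0.504: g = -0.0211, g' = -0.561 → ψ = 0.466
  ψ = 0.466: g = -0.0004, g' = -0.540 → ψ = 0.465
Converged at ψ = 0.465.

two-phase, V/F = 0.465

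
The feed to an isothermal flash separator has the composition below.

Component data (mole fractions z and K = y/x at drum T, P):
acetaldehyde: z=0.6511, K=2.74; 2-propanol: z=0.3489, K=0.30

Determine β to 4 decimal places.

β = 0.7296

Binary case is linear: z₁(K₁−1)(1+β(K₂−1)) + z₂(K₂−1)(1+β(K₁−1)) = 0
⇒ β = [z₁(K₁−1)+z₂(K₂−1)] / [−(K₁−1)(K₂−1)] = 0.88868/1.21800 = 0.7296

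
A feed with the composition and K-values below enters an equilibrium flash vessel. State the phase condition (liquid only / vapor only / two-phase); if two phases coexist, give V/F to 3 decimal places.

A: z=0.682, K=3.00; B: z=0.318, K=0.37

two-phase, V/F = 0.924

ΣzᵢKᵢ = 2.164; Σzᵢ/Kᵢ = 1.087.
Both exceed 1, so a two-phase solution exists.
Rachford–Rice: g(ψ) = Σ zᵢ(Kᵢ−1)/(1+ψ(Kᵢ−1)) = 0.
Binary case is linear: z₁(K₁−1)(1+ψ(K₂−1)) + z₂(K₂−1)(1+ψ(K₁−1)) = 0
⇒ ψ = [z₁(K₁−1)+z₂(K₂−1)] / [−(K₁−1)(K₂−1)] = 1.1637/1.2600 = 0.924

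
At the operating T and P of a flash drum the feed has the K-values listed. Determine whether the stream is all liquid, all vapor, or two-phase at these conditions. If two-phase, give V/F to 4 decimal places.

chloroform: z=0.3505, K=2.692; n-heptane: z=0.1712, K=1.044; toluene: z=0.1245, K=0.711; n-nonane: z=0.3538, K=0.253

ΣzᵢKᵢ = 1.3003; Σzᵢ/Kᵢ = 1.8677.
Both exceed 1, so a two-phase solution exists.
Let ψ = V/F and solve Σ zᵢ(Kᵢ−1)/(1+ψ(Kᵢ−1)) = 0.
Newton–Raphson from ψ = 0.5:
  ψ = 0.5000: g = -0.13528, g' = -0.8120 → ψ = 0.3334
  ψ = 0.3334: g = -0.00517, g' = -0.7733 → ψ = 0.3267
Converged at ψ = 0.3267.

two-phase, V/F = 0.3267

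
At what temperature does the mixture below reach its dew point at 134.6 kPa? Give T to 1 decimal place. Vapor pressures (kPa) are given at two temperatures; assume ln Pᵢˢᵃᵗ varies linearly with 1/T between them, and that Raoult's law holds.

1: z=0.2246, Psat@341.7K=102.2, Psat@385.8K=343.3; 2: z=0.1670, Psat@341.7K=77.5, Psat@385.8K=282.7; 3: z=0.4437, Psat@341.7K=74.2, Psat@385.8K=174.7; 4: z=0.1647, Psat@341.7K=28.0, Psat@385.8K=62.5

Dew-point temperature: Σzᵢ·P/Pᵢˢᵃᵗ(T) = 1. Interpolate ln Pᵢˢᵃᵗ = aᵢ + bᵢ/T.
  T = 341.7 K: ΣzᵢP/Pᵢˢᵃᵗ = 2.1825
  T = 385.8 K: ΣzᵢP/Pᵢˢᵃᵗ = 0.8641
  T = 363.8 K: ΣzᵢP/Pᵢˢᵃᵗ = 1.3285
  T = 374.8 K: ΣzᵢP/Pᵢˢᵃᵗ = 1.0638
  T = 380.3 K: ΣzᵢP/Pᵢˢᵃᵗ = 0.9572
  T = 377.6 K: ΣzᵢP/Pᵢˢᵃᵗ = 1.0077
Interpolating between 377.6 K and 380.3 K gives T ≈ 378.0 K.

T = 378.0 K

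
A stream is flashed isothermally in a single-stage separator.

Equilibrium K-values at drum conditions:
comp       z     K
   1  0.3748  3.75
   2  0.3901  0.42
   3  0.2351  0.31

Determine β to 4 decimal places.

β = 0.3745

Rachford–Rice: g(β) = Σ zᵢ(Kᵢ−1)/(1+β(Kᵢ−1)) = 0.
Check two-phase: ΣzᵢKᵢ = 1.6422 > 1 and Σzᵢ/Kᵢ = 1.7871 > 1, so g(0) = 0.6422 > 0 and g(1) = -0.7871 < 0.
Newton–Raphson from β = 0.5:
  β = 0.5000: g = -0.13236, g' = -1.0237 → β = 0.3707
  β = 0.3707: g = 0.00418, g' = -1.1101 → β = 0.3745
Converged at β = 0.3745.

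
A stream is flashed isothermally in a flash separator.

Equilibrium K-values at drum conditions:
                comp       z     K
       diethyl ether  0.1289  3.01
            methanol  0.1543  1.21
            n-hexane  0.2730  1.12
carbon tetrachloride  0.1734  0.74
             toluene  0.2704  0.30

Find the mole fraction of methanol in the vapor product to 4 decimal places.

y_methanol = 0.1807

Material balance + equilibrium reduce to Σ zᵢ(Kᵢ−1)/(1+V/F(Kᵢ−1)) = 0.
g(0) = ΣzᵢKᵢ − 1 = 0.0899 and g(1) = 1 − Σzᵢ/Kᵢ = -0.5498, so a root lies in (0, 1).
Newton iteration, V/F⁰ = 0.36:
  V/F = 0.3600: g = -0.09094, g' = -0.4359 → V/F = 0.1514
  V/F = 0.1514: g = 0.00359, g' = -0.4948 → V/F = 0.1586
  V/F = 0.1586: g = 0.00002, g' = -0.4900 → V/F = 0.1587
Converged at V/F = 0.1587.
Compositions from xᵢ = zᵢ/(1+V/F(Kᵢ−1)), yᵢ = Kᵢxᵢ:
  diethyl ether: x = 0.0977, y = 0.2942
  methanol: x = 0.1493, y = 0.1807
  n-hexane: x = 0.2679, y = 0.3000
  carbon tetrachloride: x = 0.1809, y = 0.1338
  toluene: x = 0.3042, y = 0.0913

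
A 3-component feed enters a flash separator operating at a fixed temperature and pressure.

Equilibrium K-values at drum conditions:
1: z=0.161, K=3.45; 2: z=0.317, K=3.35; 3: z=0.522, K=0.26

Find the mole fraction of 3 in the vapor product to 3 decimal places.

y_3 = 0.198

Let β = V/F and solve Σ zᵢ(Kᵢ−1)/(1+β(Kᵢ−1)) = 0.
Feasibility: ΣzᵢKᵢ = 1.753, Σzᵢ/Kᵢ = 2.149 — both > 1, two phases present.
Newton–Raphson from β = 0.33:
  β = 0.330: g = 0.1266, g' = -1.351 → β = 0.424
  β = 0.424: g = 0.0041, g' = -1.279 → β = 0.427
Converged at β = 0.427.
Compositions from xᵢ = zᵢ/(1+β(Kᵢ−1)), yᵢ = Kᵢxᵢ:
  1: x = 0.079, y = 0.271
  2: x = 0.158, y = 0.530
  3: x = 0.763, y = 0.198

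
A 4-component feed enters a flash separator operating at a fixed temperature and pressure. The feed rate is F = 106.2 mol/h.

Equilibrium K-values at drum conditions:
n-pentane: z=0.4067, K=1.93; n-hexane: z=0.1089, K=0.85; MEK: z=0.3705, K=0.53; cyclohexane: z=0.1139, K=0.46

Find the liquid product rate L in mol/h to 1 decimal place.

Rachford–Rice: g(ψ) = Σ zᵢ(Kᵢ−1)/(1+ψ(Kᵢ−1)) = 0.
g(0) = ΣzᵢKᵢ − 1 = 0.1263 and g(1) = 1 − Σzᵢ/Kᵢ = -0.2855, so a root lies in (0, 1).
Newton–Raphson from ψ = 0.35:
  ψ = 0.3500: g = -0.01615, g' = -0.3707 → ψ = 0.3064
  ψ = 0.3064: g = 0.00009, g' = -0.3751 → ψ = 0.3067
Converged at ψ = 0.3067.
Then V = ψ·F = 0.3067·106.2 = 32.6 mol/h and L = F − V = 73.6 mol/h.

L = 73.6 mol/h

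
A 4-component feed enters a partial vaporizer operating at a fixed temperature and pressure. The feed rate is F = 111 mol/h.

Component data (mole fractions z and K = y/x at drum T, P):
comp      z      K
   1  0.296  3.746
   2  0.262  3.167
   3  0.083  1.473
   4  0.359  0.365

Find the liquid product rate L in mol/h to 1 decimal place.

Material balance + equilibrium reduce to Σ zᵢ(Kᵢ−1)/(1+β(Kᵢ−1)) = 0.
g(0) = ΣzᵢKᵢ − 1 = 1.192 and g(1) = 1 − Σzᵢ/Kᵢ = -0.202, so a root lies in (0, 1).
Iterate (Newton) starting at β = 0.5:
  β = 0.500: g = 0.3128, g' = -1.003 → β = 0.812
  β = 0.812: g = 0.0152, g' = -1.002 → β = 0.827
Converged at β = 0.827.
Then V = β·F = 0.8270·111 = 91.8 mol/h and L = F − V = 19.2 mol/h.

L = 19.2 mol/h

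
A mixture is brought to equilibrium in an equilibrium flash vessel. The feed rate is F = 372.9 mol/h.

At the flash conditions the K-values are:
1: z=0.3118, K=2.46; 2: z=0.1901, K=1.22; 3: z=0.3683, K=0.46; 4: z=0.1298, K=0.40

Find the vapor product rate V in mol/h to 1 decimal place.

V = 127.9 mol/h

Material balance + equilibrium reduce to Σ zᵢ(Kᵢ−1)/(1+V/F(Kᵢ−1)) = 0.
Feasibility: ΣzᵢKᵢ = 1.2203, Σzᵢ/Kᵢ = 1.4077 — both > 1, two phases present.
Newton iteration, V/F⁰ = 0.56:
  V/F = 0.5600: g = -0.11469, g' = -0.5351 → V/F = 0.3457
  V/F = 0.3457: g = -0.00138, g' = -0.5382 → V/F = 0.3431
Converged at V/F = 0.3431.
Then V = V/F·F = 0.3431·372.9 = 127.9 mol/h and L = F − V = 245.0 mol/h.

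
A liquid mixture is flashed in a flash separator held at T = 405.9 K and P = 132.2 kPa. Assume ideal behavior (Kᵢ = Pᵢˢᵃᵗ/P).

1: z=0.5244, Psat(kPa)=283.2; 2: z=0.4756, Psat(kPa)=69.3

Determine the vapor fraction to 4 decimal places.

Raoult's law: Kᵢ = Pᵢˢᵃᵗ/P = Pᵢˢᵃᵗ/132.2.
  K_1 = 283.2/132.2 = 2.142209, K_2 = 69.3/132.2 = 0.524206
Rachford–Rice: g(ψ) = Σ zᵢ(Kᵢ−1)/(1+ψ(Kᵢ−1)) = 0.
Check two-phase: ΣzᵢKᵢ = 1.3727 > 1 and Σzᵢ/Kᵢ = 1.1521 > 1, so g(0) = 0.3727 > 0 and g(1) = -0.1521 < 0.
Newton iteration, ψ⁰ = 0.5:
  ψ = 0.5000: g = 0.08432, g' = -0.4625 → ψ = 0.6823
  ψ = 0.6823: g = 0.00157, g' = -0.4521 → ψ = 0.6858
Converged at ψ = 0.6858.

ψ = 0.6858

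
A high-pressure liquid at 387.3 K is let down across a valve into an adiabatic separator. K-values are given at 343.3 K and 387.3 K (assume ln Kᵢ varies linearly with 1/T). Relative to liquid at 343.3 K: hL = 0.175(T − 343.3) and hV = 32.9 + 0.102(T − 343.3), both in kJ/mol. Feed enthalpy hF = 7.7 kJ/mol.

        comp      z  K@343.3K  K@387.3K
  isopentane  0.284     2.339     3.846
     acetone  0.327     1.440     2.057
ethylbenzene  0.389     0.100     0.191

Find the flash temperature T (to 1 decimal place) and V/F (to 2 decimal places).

T = 345.0 K, V/F = 0.23

Adiabatic flash: solve Rachford–Rice at each trial T, then check hF = ψ·hV(T) + (1−ψ)·hL(T).
  T = 343.3 K: K = (2.339, 1.440, 0.100), RR gives ψ = 0.206, H_out = 6.785 kJ/mol
  T = 387.3 K: K = (3.846, 2.057, 0.191), RR gives ψ = 0.524, H_out = 23.270 kJ/mol
  T = 365.3 K: K = (3.045, 1.740, 0.141), RR gives ψ = 0.397, H_out = 16.283 kJ/mol
  T = 354.3 K: K = (2.680, 1.587, 0.119), RR gives ψ = 0.315, H_out = 12.034 kJ/mol
  T = 348.8 K: K = (2.506, 1.513, 0.109), RR gives ψ = 0.265, H_out = 9.573 kJ/mol
  T = 346.1 K: K = (2.423, 1.477, 0.105), RR gives ψ = 0.237, H_out = 8.252 kJ/mol
  T = 344.7 K: K = (2.381, 1.458, 0.102), RR gives ψ = 0.222, H_out = 7.532 kJ/mol
Linear interpolation between T = 344.7 (H_out = 7.532) and T = 346.1 (H_out = 8.252) on hF = 7.7 gives T ≈ 345.0 K, at which ψ = 0.23.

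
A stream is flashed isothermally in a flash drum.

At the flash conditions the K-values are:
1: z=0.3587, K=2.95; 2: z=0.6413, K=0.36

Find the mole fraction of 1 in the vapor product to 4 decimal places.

y_1 = 0.7290

Material balance + equilibrium reduce to Σ zᵢ(Kᵢ−1)/(1+V/F(Kᵢ−1)) = 0.
Feasibility: ΣzᵢKᵢ = 1.2890, Σzᵢ/Kᵢ = 1.9030 — both > 1, two phases present.
Binary case is linear: z₁(K₁−1)(1+V/F(K₂−1)) + z₂(K₂−1)(1+V/F(K₁−1)) = 0
⇒ V/F = [z₁(K₁−1)+z₂(K₂−1)] / [−(K₁−1)(K₂−1)] = 0.28903/1.24800 = 0.2316
Compositions from xᵢ = zᵢ/(1+V/F(Kᵢ−1)), yᵢ = Kᵢxᵢ:
  1: x = 0.2471, y = 0.7290
  2: x = 0.7529, y = 0.2710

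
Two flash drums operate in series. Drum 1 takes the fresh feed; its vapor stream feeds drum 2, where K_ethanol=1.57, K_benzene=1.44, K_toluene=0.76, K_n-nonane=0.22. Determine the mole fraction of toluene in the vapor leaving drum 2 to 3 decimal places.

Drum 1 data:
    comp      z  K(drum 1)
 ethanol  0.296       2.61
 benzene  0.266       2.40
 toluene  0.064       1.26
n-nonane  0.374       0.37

y_toluene (drum 2) = 0.057

Drum 1:
Let ψ₁ = V/F and solve Σ zᵢ(Kᵢ−1)/(1+ψ₁(Kᵢ−1)) = 0.
Feasibility: ΣzᵢKᵢ = 1.630, Σzᵢ/Kᵢ = 1.286 — both > 1, two phases present.
Newton iteration, ψ₁⁰ = 0.56:
  ψ₁ = 0.560: g = 0.1098, g' = -0.734 → ψ₁ = 0.710
  ψ₁ = 0.710: g = -0.0029, g' = -0.787 → ψ₁ = 0.706
Converged at ψ₁ = 0.706.
Drum-1 compositions:
  ethanol: x = 0.139, y = 0.362
  benzene: x = 0.134, y = 0.321
  toluene: x = 0.054, y = 0.068
  n-nonane: x = 0.674, y = 0.249
Drum-2 feed = drum-1 vapor: z₂ = (0.3616, 0.3211, 0.0681, 0.2492).
Drum 2:
Material balance + equilibrium reduce to Σ zᵢ(Kᵢ−1)/(1+ψ₂(Kᵢ−1)) = 0.
Feasibility: ΣzᵢKᵢ = 1.137, Σzᵢ/Kᵢ = 1.676 — both > 1, two phases present.
Iterate (Newton) starting at ψ₂ = 0.5:
  ψ₂ = 0.500: g = -0.0611, g' = -0.525 → ψ₂ = 0.384
  ψ₂ = 0.384: g = -0.0055, g' = -0.438 → ψ₂ = 0.371
Converged at ψ₂ = 0.371.
  ethanol: x = 0.298, y = 0.469
  benzene: x = 0.276, y = 0.397
  toluene: x = 0.075, y = 0.057
  n-nonane: x = 0.351, y = 0.077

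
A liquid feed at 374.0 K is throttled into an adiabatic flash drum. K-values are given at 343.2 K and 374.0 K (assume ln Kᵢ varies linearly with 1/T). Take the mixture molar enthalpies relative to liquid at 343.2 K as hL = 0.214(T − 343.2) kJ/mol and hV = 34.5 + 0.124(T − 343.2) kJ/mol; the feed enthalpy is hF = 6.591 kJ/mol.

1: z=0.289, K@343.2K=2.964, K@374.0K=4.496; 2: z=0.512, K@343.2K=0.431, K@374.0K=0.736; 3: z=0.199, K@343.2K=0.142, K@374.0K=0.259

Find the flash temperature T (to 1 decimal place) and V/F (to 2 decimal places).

Adiabatic flash: solve Rachford–Rice at each trial T, then check hF = ψ·hV(T) + (1−ψ)·hL(T).
  T = 343.2 K: K = (2.964, 0.431, 0.142), RR gives ψ = 0.082, H_out = 2.818 kJ/mol
  T = 374.0 K: K = (4.496, 0.736, 0.259), RR gives ψ = 0.472, H_out = 21.569 kJ/mol
  T = 358.6 K: K = (3.683, 0.570, 0.194), RR gives ψ = 0.266, H_out = 12.093 kJ/mol
  T = 350.9 K: K = (3.312, 0.497, 0.167), RR gives ψ = 0.174, H_out = 7.540 kJ/mol
  T = 347.0 K: K = (3.133, 0.463, 0.154), RR gives ψ = 0.128, H_out = 5.185 kJ/mol
  T = 348.9 K: K = (3.219, 0.479, 0.160), RR gives ψ = 0.151, H_out = 6.340 kJ/mol
Linear interpolation between T = 348.9 (H_out = 6.340) and T = 350.9 (H_out = 7.540) on hF = 6.591 gives T ≈ 349.3 K, at which ψ = 0.16.

T = 349.3 K, V/F = 0.16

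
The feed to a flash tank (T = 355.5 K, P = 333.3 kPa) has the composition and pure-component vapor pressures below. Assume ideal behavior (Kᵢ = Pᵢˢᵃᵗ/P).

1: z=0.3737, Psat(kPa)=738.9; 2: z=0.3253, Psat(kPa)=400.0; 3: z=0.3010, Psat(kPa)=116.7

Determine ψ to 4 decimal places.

Raoult's law: Kᵢ = Pᵢˢᵃᵗ/P = Pᵢˢᵃᵗ/333.3.
  K_1 = 738.9/333.3 = 2.216922, K_2 = 400.0/333.3 = 1.200120, K_3 = 116.7/333.3 = 0.350135
Let ψ = V/F and solve Σ zᵢ(Kᵢ−1)/(1+ψ(Kᵢ−1)) = 0.
g(0) = ΣzᵢKᵢ − 1 = 0.3243 and g(1) = 1 − Σzᵢ/Kᵢ = -0.2993, so a root lies in (0, 1).
Newton–Raphson from ψ = 0.47:
  ψ = 0.4700: g = 0.06717, g' = -0.4983 → ψ = 0.6048
  ψ = 0.6048: g = -0.00224, g' = -0.5391 → ψ = 0.6006
Converged at ψ = 0.6006.

ψ = 0.6006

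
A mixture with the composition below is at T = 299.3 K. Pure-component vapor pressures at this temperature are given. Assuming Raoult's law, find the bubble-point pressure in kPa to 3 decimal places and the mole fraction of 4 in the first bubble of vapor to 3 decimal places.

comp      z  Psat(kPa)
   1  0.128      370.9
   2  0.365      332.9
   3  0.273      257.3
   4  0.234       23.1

Pbub = 244.632 kPa, y_4 = 0.022

At the bubble point ψ → 0, so ΣzᵢKᵢ = 1 with Kᵢ = Pᵢˢᵃᵗ/P ⇒ P = ΣzᵢPᵢˢᵃᵗ.
P = 0.128·370.9 + 0.365·332.9 + 0.273·257.3 + 0.234·23.1 = 244.632 kPa
yᵢ = zᵢPᵢˢᵃᵗ/P ⇒ y_4 = 0.234·23.1/244.632 = 0.022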